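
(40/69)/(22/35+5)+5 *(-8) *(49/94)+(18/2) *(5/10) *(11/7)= -122326531/8944194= -13.68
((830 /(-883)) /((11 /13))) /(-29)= 10790 /281677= 0.04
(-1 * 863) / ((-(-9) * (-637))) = 863 / 5733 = 0.15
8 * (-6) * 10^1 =-480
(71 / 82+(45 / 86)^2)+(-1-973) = -295006281 / 303236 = -972.86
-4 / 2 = -2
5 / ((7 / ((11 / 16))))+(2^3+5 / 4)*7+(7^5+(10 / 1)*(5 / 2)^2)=1896691 / 112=16934.74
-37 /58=-0.64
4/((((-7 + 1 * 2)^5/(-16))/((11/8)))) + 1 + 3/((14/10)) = 69366/21875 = 3.17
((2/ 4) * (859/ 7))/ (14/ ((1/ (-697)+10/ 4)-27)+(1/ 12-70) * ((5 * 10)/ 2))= -58678290/ 1672149073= -0.04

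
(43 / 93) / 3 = 43 / 279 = 0.15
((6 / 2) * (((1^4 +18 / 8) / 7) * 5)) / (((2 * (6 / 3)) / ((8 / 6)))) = 2.32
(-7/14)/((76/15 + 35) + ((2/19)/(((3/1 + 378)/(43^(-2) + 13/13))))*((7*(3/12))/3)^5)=-2081621358720/166807335944471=-0.01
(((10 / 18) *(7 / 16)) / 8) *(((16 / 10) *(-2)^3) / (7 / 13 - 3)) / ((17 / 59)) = 5369 / 9792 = 0.55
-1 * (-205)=205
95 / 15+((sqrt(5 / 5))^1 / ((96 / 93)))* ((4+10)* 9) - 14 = 5491 / 48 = 114.40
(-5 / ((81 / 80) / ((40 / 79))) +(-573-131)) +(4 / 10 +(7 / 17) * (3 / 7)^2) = -706.02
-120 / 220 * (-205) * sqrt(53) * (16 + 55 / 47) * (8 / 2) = 55909.55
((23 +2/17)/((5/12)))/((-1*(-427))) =0.13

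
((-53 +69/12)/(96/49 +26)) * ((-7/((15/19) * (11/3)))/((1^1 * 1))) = 1231713/301400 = 4.09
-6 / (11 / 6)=-36 / 11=-3.27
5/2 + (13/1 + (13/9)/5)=1421/90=15.79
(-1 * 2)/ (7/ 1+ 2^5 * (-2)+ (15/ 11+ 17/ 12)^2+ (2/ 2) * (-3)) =34848/ 910751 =0.04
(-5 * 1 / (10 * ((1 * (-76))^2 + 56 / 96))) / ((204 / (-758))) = 379 / 1178423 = 0.00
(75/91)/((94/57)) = 4275/8554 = 0.50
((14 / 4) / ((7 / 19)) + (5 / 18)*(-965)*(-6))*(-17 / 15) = -165019 / 90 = -1833.54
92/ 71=1.30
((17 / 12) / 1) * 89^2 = 134657 / 12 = 11221.42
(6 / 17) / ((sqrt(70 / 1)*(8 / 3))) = 9*sqrt(70) / 4760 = 0.02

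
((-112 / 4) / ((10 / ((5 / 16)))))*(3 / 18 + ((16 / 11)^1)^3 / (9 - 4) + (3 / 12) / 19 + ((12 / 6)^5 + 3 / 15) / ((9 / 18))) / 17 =-692464073 / 206358240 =-3.36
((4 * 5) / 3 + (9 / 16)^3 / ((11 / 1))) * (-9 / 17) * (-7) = 24.77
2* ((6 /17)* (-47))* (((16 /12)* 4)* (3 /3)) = -3008 /17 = -176.94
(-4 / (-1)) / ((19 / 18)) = 72 / 19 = 3.79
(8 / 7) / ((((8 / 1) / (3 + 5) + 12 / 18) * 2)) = 12 / 35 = 0.34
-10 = -10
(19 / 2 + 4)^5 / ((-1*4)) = -14348907 / 128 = -112100.84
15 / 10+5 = 6.50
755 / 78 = 9.68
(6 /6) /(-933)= -1 /933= -0.00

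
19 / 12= 1.58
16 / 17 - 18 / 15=-22 / 85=-0.26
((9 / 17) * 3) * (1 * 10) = 270 / 17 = 15.88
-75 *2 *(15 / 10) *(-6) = 1350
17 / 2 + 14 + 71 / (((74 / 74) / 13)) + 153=2197 / 2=1098.50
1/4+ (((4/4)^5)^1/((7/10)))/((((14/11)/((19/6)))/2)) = 4327/588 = 7.36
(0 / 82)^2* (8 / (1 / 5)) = 0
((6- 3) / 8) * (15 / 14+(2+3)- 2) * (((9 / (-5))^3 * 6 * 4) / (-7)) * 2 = 373977 / 6125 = 61.06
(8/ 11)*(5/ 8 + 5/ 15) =23/ 33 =0.70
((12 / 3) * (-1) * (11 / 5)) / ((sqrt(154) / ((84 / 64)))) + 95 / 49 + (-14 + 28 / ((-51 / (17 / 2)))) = -17.66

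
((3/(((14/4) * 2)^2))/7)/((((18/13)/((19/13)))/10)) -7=-7108/1029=-6.91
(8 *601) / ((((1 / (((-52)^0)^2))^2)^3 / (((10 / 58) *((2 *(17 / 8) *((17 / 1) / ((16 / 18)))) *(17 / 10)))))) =26574417 / 232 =114544.90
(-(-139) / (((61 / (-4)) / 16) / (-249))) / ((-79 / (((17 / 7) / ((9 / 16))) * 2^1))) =-401672192 / 101199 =-3969.13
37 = 37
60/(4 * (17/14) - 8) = -19.09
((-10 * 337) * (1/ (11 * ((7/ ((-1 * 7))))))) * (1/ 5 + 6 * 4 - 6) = 61334/ 11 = 5575.82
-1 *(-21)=21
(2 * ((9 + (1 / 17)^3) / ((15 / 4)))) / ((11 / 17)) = 353744 / 47685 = 7.42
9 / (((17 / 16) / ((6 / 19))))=864 / 323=2.67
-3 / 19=-0.16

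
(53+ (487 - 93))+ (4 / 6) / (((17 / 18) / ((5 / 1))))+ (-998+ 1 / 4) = -547.22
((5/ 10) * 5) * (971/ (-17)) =-4855/ 34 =-142.79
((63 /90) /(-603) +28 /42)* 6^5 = 1733616 /335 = 5174.97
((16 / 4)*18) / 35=72 / 35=2.06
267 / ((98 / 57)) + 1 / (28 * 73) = 2221981 / 14308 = 155.30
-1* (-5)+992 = 997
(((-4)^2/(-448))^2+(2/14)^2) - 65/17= -50671/13328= -3.80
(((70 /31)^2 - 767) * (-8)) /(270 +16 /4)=2928748 /131657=22.25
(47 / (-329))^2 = 1 / 49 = 0.02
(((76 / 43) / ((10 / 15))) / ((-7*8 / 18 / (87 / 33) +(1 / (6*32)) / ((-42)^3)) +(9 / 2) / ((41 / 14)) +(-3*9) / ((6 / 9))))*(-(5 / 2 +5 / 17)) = 91586068277760 / 496321938570791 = 0.18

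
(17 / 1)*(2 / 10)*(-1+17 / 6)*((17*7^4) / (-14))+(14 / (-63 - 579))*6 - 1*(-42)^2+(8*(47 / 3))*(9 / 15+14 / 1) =-23250091 / 1284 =-18107.55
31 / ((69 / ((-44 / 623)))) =-0.03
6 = 6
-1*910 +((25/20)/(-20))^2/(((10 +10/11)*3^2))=-251596789/276480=-910.00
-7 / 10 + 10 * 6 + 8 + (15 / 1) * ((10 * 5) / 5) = 2173 / 10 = 217.30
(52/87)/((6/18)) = 52/29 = 1.79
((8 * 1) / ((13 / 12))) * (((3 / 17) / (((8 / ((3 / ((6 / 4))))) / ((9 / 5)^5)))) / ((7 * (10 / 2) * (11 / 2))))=8503056 / 265890625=0.03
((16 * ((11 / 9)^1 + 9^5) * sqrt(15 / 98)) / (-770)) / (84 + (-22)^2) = -265726 * sqrt(30) / 1722105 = -0.85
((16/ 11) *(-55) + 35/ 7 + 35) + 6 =-34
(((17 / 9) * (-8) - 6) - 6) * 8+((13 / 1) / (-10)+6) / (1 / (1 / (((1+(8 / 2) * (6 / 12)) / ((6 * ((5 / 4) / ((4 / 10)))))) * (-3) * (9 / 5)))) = -48023 / 216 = -222.33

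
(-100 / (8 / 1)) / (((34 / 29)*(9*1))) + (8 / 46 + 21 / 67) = -657613 / 943092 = -0.70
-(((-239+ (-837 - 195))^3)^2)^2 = -17772421581972370931335897669654076641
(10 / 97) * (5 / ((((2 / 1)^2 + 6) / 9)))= 45 / 97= 0.46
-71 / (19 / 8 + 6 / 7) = -3976 / 181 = -21.97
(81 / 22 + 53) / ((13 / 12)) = 7482 / 143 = 52.32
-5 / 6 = -0.83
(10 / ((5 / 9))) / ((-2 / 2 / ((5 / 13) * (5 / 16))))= -2.16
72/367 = 0.20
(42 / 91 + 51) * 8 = 5352 / 13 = 411.69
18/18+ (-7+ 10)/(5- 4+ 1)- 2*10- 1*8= -51/2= -25.50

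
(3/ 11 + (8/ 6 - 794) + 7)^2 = 671742724/ 1089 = 616843.64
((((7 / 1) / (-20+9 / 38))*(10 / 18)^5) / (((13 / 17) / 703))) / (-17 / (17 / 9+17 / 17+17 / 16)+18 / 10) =4037570656250 / 586295808579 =6.89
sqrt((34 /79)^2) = 34 /79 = 0.43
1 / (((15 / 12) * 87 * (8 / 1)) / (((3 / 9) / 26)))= 1 / 67860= 0.00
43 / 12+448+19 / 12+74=3163 / 6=527.17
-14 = -14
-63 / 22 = -2.86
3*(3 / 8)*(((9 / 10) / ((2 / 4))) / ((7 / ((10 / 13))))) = 81 / 364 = 0.22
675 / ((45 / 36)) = 540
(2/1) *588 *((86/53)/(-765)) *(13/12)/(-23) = 0.12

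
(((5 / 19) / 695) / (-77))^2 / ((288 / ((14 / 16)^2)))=1 / 15555881797632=0.00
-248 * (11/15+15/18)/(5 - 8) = 5828/45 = 129.51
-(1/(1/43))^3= -79507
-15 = -15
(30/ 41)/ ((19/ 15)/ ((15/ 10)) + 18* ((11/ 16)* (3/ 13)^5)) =4009964400/ 4672181117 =0.86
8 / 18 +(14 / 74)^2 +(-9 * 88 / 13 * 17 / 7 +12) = -151896965 / 1121211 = -135.48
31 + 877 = 908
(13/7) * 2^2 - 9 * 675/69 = -12979/161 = -80.61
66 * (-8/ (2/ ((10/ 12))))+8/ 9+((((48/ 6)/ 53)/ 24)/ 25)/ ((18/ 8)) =-7838696/ 35775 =-219.11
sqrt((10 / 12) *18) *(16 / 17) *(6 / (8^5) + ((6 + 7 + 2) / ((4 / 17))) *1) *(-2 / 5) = -1044483 *sqrt(15) / 43520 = -92.95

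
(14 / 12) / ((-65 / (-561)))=1309 / 130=10.07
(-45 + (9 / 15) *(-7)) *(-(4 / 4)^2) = 246 / 5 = 49.20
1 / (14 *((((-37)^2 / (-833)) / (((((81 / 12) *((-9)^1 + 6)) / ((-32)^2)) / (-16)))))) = -9639 / 179437568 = -0.00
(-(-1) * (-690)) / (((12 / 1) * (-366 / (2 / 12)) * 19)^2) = -115 / 41781412224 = -0.00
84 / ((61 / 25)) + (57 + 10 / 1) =6187 / 61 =101.43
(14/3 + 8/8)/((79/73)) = 1241/237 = 5.24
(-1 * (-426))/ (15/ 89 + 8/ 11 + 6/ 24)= 1668216/ 4487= 371.79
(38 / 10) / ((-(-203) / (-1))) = -19 / 1015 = -0.02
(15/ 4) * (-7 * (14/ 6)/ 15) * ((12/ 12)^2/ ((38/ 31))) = -1519/ 456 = -3.33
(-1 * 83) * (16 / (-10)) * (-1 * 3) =-1992 / 5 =-398.40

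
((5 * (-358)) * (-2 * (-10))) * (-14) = 501200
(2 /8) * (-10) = -5 /2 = -2.50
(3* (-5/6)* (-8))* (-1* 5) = -100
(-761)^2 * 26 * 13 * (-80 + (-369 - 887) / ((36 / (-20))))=1088330512880 / 9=120925612542.22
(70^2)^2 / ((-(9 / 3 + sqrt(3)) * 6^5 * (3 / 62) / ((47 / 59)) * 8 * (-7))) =312344375 / 688176- 312344375 * sqrt(3) / 2064528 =191.83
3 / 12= 1 / 4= 0.25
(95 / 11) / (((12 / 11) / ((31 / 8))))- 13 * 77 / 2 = -45103 / 96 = -469.82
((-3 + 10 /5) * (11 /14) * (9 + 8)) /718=-0.02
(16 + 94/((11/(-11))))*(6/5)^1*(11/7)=-5148/35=-147.09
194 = 194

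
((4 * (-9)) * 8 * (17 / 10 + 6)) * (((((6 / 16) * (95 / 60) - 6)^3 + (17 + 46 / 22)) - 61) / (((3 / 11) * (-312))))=-5210.24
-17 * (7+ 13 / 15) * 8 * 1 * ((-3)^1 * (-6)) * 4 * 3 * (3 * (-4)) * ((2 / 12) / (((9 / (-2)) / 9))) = -4621824 / 5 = -924364.80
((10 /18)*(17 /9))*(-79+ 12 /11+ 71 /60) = -860863 /10692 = -80.51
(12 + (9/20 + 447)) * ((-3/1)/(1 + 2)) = -9189/20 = -459.45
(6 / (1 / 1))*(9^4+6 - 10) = 39342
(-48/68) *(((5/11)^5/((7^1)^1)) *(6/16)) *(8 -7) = -28125/38330138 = -0.00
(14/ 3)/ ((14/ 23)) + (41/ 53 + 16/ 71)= 97826/ 11289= 8.67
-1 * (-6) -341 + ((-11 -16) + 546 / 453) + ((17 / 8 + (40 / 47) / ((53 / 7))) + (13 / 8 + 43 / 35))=-18731265723 / 52659740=-355.70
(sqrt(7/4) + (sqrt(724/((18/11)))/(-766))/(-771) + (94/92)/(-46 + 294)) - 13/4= -37029/11408 + sqrt(3982)/1771758 + sqrt(7)/2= -1.92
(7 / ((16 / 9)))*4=63 / 4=15.75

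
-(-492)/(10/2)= 492/5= 98.40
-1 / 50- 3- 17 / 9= -2209 / 450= -4.91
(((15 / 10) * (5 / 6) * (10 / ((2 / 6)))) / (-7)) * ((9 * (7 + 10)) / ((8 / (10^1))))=-57375 / 56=-1024.55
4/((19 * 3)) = 4/57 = 0.07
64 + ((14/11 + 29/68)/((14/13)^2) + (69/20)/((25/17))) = 1242706671/18326000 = 67.81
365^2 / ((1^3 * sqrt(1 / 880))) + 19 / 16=19 / 16 + 532900 * sqrt(55)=3952093.36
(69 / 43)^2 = 4761 / 1849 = 2.57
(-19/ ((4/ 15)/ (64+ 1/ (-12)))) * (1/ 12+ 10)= -8816665/ 192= -45920.13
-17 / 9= -1.89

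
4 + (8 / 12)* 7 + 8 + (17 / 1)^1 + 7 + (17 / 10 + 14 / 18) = 3883 / 90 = 43.14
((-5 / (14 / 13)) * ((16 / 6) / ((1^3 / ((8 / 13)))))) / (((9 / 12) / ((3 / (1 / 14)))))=-1280 / 3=-426.67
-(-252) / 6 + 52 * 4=250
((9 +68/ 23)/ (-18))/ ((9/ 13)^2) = -46475/ 33534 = -1.39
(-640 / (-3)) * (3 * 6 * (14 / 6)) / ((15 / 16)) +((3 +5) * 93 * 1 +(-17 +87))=31114 / 3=10371.33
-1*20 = -20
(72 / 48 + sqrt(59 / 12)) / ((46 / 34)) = 51 / 46 + 17 * sqrt(177) / 138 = 2.75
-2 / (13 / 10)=-20 / 13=-1.54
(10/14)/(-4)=-5/28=-0.18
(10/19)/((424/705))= 3525/4028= 0.88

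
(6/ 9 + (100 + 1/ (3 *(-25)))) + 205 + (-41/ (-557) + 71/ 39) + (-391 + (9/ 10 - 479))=-203310099/ 362050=-561.55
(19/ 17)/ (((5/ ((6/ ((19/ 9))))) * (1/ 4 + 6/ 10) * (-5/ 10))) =-432/ 289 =-1.49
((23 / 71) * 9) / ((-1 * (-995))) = 207 / 70645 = 0.00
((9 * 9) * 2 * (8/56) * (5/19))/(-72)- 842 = -447989/532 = -842.08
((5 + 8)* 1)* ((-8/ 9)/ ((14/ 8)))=-416/ 63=-6.60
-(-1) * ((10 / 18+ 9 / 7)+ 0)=116 / 63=1.84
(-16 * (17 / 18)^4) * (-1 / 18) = 83521 / 118098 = 0.71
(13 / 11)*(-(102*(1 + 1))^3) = -110365632 / 11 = -10033239.27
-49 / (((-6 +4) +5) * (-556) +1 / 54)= 2646 / 90071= 0.03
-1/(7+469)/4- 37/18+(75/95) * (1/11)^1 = -7106657/3581424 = -1.98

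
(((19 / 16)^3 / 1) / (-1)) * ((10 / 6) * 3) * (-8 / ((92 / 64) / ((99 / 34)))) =135.68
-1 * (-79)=79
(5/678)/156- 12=-1269211/105768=-12.00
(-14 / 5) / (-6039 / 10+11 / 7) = 196 / 42163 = 0.00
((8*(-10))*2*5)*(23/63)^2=-423200/3969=-106.63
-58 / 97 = -0.60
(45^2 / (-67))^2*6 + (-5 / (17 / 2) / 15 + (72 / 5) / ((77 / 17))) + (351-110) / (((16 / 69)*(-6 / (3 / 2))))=29470064094649 / 5641056960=5224.21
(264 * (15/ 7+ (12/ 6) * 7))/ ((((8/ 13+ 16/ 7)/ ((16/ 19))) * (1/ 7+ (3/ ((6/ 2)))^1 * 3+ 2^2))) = 82264/ 475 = 173.19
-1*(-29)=29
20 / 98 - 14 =-676 / 49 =-13.80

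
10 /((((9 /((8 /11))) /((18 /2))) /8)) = 640 /11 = 58.18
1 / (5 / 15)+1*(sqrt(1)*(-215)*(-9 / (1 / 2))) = 3873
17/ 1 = 17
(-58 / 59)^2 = 3364 / 3481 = 0.97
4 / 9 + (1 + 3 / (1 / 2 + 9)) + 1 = 472 / 171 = 2.76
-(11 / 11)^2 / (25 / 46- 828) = 0.00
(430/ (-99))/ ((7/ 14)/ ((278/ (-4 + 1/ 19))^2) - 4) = 23993590640/ 22095866133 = 1.09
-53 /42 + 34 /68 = -16 /21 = -0.76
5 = 5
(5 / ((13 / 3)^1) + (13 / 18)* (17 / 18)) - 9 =-30175 / 4212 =-7.16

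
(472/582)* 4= 3.24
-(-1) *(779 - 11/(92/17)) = 776.97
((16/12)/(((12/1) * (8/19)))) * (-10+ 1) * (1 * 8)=-19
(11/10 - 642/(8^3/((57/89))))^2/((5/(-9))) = -10298393361/64888832000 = -0.16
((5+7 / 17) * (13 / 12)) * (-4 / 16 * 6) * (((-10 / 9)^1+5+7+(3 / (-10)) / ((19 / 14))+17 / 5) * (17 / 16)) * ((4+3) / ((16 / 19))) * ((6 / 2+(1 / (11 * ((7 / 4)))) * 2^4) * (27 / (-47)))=159139461 / 66176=2404.79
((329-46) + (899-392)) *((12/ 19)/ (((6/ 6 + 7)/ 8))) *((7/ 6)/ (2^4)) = 2765/ 76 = 36.38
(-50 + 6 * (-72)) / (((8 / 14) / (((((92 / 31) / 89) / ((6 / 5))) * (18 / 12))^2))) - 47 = -737846189 / 15224162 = -48.47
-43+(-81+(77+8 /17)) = -791 /17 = -46.53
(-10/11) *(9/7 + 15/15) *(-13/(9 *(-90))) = -208/6237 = -0.03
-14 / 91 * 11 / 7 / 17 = -22 / 1547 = -0.01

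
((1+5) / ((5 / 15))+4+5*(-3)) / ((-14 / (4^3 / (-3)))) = 32 / 3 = 10.67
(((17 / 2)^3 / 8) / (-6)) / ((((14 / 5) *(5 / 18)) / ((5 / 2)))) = -73695 / 1792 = -41.12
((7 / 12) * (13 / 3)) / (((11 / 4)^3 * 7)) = 0.02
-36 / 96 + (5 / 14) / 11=-211 / 616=-0.34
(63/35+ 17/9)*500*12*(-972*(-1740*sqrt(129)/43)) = 37433664000*sqrt(129)/43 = 9887551018.77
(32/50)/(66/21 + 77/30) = 672/5995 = 0.11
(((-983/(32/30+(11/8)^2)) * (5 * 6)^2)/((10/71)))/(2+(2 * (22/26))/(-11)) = -1150515.11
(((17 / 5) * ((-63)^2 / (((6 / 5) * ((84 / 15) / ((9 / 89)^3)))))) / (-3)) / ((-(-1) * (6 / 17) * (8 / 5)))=-110607525 / 90236032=-1.23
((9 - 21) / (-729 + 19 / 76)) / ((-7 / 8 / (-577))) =221568 / 20405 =10.86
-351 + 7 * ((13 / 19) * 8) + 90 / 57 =-5911 / 19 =-311.11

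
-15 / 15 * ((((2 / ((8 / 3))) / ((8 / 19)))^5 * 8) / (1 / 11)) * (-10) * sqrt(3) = 33093063135 * sqrt(3) / 2097152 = 27331.77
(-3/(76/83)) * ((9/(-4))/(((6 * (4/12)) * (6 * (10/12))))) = 2241/3040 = 0.74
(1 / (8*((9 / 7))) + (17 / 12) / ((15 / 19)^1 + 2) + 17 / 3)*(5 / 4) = 119665 / 15264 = 7.84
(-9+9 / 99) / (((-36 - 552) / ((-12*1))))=-2 / 11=-0.18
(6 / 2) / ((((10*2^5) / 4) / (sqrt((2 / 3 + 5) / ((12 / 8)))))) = sqrt(34) / 80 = 0.07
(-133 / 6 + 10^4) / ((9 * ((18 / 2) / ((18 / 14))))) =59867 / 378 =158.38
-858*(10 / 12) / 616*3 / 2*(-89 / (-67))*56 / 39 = -445 / 134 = -3.32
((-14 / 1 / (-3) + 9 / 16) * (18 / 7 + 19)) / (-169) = -37901 / 56784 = -0.67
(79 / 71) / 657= 79 / 46647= 0.00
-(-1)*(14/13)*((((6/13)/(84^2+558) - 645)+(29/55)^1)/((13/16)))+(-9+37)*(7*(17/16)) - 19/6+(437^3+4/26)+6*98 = 51186844014161333/613358460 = 83453392.02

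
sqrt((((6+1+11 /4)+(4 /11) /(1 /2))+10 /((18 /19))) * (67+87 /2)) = sqrt(40495598) /132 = 48.21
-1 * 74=-74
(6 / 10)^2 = 0.36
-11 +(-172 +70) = -113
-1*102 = -102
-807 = -807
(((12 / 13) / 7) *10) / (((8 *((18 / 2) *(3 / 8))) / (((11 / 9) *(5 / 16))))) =0.02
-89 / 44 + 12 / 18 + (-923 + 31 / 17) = -2070163 / 2244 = -922.53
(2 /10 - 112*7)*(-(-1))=-3919 /5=-783.80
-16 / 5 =-3.20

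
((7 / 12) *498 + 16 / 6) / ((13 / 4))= 3518 / 39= 90.21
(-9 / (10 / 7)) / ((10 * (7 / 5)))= -9 / 20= -0.45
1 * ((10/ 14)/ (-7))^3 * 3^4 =-10125/ 117649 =-0.09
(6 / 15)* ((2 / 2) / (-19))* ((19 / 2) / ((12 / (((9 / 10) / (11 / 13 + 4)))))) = -0.00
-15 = -15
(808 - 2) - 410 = 396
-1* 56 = -56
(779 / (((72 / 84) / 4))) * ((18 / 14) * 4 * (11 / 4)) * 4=205656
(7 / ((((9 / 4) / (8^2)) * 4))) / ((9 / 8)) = 3584 / 81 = 44.25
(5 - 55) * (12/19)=-600/19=-31.58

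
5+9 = 14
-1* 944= -944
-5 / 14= -0.36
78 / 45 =26 / 15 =1.73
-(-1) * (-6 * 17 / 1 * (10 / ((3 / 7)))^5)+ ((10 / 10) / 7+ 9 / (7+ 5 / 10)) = -2000032996193 / 2835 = -705479011.00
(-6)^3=-216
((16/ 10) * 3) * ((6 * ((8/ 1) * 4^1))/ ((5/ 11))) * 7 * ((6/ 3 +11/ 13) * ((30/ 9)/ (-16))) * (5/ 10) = -273504/ 65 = -4207.75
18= 18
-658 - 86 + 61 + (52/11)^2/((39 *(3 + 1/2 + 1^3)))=-2230945/3267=-682.87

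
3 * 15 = 45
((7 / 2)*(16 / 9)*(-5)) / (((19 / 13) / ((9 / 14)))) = -260 / 19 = -13.68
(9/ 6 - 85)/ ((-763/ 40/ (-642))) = -2144280/ 763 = -2810.33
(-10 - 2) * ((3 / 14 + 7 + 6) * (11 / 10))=-1221 / 7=-174.43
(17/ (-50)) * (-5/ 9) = 17/ 90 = 0.19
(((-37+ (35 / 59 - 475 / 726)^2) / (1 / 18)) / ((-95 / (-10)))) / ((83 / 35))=-2375763927145 / 80372311217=-29.56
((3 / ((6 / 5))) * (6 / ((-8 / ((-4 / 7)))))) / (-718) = -15 / 10052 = -0.00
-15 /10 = -3 /2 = -1.50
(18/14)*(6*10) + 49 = 883/7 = 126.14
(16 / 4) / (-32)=-1 / 8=-0.12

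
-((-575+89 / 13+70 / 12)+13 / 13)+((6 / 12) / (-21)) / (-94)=561.32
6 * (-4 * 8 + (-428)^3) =-470416704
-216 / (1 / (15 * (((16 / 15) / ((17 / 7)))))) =-24192 / 17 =-1423.06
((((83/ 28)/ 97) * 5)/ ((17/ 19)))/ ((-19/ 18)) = -3735/ 23086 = -0.16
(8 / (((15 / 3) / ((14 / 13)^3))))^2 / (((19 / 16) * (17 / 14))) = 107943428096 / 38976482675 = 2.77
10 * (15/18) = 25/3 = 8.33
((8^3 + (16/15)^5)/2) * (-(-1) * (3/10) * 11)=1072083584/1265625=847.08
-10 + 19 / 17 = -151 / 17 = -8.88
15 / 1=15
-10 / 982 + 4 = 1959 / 491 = 3.99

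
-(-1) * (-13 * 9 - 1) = -118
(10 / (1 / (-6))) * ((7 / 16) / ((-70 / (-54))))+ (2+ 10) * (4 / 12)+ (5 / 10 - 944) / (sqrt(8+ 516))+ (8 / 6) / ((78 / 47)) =-1887 * sqrt(131) / 524 - 7229 / 468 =-56.66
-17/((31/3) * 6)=-17/62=-0.27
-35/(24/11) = -385/24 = -16.04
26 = 26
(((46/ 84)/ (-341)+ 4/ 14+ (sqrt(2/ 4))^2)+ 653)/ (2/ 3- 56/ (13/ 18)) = -30431362/ 3578113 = -8.50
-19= -19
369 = 369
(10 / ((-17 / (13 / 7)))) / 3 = -130 / 357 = -0.36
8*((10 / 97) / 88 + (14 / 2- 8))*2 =-17052 / 1067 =-15.98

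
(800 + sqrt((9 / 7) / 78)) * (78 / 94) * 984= 1476 * sqrt(546) / 329 + 30700800 / 47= 653313.34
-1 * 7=-7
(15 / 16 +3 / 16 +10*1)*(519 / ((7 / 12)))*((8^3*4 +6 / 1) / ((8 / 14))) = 142314471 / 4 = 35578617.75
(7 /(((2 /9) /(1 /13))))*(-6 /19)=-189 /247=-0.77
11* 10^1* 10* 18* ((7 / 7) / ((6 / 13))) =42900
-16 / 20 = -4 / 5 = -0.80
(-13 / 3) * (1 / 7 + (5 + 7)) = -1105 / 21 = -52.62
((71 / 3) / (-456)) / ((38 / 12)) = -71 / 4332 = -0.02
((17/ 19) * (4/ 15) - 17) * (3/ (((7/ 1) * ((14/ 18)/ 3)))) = -128979/ 4655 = -27.71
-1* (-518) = 518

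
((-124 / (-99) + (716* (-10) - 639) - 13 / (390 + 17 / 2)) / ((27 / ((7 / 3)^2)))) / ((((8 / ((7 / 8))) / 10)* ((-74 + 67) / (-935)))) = -12812961160475 / 55777248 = -229716.62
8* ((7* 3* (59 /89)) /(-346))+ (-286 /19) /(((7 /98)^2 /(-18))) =15535602012 /292543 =53105.36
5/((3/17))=85/3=28.33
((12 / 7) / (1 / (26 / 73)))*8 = 2496 / 511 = 4.88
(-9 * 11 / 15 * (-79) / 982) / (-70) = -2607 / 343700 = -0.01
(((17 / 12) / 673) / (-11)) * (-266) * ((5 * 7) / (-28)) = -11305 / 177672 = -0.06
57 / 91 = 0.63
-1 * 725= -725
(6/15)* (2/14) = 2/35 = 0.06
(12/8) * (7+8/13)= 297/26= 11.42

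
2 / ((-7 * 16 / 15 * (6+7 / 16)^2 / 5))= -2400 / 74263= -0.03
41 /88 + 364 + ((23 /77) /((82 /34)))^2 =29061253355 /79733192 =364.48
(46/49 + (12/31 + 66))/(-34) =-51134/25823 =-1.98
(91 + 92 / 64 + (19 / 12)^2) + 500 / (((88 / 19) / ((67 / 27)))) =107761 / 297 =362.83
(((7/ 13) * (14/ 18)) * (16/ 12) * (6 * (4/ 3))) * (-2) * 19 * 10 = -1697.55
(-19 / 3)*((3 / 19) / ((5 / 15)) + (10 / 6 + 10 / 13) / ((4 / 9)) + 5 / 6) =-20119 / 468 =-42.99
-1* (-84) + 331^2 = 109645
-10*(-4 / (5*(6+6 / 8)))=32 / 27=1.19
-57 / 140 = -0.41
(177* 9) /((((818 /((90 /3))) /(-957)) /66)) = -1509255990 /409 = -3690112.44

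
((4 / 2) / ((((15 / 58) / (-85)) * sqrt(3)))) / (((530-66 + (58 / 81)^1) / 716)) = -219096 * sqrt(3) / 649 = -584.72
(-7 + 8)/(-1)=-1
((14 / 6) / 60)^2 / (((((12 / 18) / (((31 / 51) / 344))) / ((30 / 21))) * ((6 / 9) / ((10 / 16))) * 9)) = 0.00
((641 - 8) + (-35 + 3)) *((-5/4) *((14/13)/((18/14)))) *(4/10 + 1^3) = -206143/234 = -880.95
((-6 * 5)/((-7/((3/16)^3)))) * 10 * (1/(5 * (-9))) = -45/7168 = -0.01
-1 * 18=-18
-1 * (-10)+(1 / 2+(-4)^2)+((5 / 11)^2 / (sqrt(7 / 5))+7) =25 * sqrt(35) / 847+67 / 2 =33.67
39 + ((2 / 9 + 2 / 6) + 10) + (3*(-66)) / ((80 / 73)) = -47203 / 360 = -131.12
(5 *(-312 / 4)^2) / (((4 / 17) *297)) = 14365 / 33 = 435.30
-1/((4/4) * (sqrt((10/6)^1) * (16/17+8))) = -17 * sqrt(15)/760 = -0.09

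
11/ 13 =0.85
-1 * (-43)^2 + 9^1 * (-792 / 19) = -42259 / 19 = -2224.16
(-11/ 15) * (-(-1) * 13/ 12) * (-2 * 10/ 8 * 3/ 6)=143/ 144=0.99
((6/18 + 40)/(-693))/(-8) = 11/1512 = 0.01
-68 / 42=-1.62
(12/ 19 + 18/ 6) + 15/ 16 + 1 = 1693/ 304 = 5.57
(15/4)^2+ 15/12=245/16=15.31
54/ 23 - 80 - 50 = -2936/ 23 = -127.65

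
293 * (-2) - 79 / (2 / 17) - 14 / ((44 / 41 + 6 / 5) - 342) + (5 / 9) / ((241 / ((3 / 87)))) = -1377130190060 / 1095169311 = -1257.46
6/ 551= 0.01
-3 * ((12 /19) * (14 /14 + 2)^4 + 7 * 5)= -4911 /19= -258.47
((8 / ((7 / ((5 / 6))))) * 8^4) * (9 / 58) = 122880 / 203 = 605.32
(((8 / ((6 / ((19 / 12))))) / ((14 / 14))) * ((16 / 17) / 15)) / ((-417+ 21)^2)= 19 / 22493295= 0.00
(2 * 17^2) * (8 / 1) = 4624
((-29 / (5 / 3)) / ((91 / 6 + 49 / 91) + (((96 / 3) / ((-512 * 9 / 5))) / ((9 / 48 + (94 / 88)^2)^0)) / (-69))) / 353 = -11237616 / 3580593725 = -0.00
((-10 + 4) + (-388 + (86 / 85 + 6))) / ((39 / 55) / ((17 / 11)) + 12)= -31.06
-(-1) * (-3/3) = -1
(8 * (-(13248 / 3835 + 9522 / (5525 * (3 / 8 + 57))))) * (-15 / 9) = 35648896 / 767295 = 46.46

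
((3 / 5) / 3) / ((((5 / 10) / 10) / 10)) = 40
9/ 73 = 0.12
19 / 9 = 2.11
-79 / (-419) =79 / 419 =0.19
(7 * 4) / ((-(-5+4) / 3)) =84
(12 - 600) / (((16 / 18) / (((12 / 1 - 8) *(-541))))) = 1431486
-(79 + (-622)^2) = -386963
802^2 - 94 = 643110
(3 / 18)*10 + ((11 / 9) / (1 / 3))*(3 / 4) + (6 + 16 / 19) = 2567 / 228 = 11.26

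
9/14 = 0.64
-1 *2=-2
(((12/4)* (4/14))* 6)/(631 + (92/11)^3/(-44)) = 527076/63306593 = 0.01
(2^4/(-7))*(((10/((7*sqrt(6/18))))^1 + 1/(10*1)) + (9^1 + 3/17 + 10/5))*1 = -15336/595 - 160*sqrt(3)/49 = -31.43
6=6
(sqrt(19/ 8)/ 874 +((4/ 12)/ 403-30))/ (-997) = 36269/ 1205373-sqrt(38)/ 3485512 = 0.03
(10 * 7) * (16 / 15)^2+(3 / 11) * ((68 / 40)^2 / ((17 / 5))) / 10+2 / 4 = 1587319 / 19800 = 80.17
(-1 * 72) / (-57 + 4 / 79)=5688 / 4499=1.26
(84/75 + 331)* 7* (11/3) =639331/75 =8524.41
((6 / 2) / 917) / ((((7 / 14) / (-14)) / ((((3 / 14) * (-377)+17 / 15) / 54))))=16727 / 123795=0.14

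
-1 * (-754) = 754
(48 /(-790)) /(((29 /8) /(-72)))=13824 /11455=1.21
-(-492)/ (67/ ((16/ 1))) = 7872/ 67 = 117.49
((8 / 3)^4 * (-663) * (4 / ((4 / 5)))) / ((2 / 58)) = -131256320 / 27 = -4861345.19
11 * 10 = 110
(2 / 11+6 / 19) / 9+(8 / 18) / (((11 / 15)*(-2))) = -466 / 1881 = -0.25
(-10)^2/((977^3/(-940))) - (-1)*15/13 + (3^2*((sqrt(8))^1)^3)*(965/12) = 13987400495/12123472829 + 11580*sqrt(2) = 16377.75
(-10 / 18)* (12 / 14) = -10 / 21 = -0.48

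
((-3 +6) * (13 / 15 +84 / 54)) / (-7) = -109 / 105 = -1.04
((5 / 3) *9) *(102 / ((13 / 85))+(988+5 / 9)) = 968455 / 39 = 24832.18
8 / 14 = 4 / 7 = 0.57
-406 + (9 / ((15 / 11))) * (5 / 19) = -7681 / 19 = -404.26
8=8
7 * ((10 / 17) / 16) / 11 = 35 / 1496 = 0.02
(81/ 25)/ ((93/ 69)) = 1863/ 775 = 2.40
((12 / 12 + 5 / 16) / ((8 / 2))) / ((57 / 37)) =259 / 1216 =0.21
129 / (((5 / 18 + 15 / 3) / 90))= 41796 / 19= 2199.79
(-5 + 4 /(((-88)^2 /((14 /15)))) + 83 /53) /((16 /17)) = -44918573 /12312960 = -3.65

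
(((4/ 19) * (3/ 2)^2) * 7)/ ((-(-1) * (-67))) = -63/ 1273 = -0.05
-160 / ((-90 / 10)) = 160 / 9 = 17.78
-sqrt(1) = -1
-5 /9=-0.56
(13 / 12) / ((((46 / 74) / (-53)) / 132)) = -280423 / 23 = -12192.30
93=93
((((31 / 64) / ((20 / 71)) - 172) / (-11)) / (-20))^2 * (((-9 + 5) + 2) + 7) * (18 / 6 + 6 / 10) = 427555131129 / 39649280000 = 10.78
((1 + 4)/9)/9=5/81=0.06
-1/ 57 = -0.02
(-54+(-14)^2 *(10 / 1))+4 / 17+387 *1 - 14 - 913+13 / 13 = 23243 / 17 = 1367.24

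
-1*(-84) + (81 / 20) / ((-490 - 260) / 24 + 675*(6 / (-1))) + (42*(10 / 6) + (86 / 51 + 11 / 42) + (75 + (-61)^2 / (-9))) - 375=-557.50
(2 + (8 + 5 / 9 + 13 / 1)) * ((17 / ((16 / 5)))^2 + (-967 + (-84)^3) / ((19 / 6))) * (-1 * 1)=48322293193 / 10944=4415414.22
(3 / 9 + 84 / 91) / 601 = 49 / 23439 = 0.00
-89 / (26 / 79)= -7031 / 26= -270.42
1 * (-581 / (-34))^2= 337561 / 1156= 292.01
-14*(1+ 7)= -112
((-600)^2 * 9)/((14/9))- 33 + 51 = 14580126/7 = 2082875.14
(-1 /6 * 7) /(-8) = 7 /48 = 0.15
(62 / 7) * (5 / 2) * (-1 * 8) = -1240 / 7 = -177.14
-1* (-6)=6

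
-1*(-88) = 88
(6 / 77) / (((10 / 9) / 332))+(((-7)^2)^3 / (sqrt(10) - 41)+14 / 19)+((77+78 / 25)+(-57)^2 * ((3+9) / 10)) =68223481784 / 61116825 - 117649 * sqrt(10) / 1671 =893.64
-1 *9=-9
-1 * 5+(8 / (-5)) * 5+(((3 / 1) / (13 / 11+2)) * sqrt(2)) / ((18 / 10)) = -13+11 * sqrt(2) / 21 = -12.26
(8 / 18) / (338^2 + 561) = 4 / 1033245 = 0.00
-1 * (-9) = 9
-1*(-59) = 59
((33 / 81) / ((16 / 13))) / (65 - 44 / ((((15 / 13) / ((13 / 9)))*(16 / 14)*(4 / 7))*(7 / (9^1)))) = -55 / 7218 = -0.01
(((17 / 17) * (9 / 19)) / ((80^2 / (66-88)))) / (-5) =99 / 304000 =0.00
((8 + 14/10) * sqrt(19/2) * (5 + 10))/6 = 47 * sqrt(38)/4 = 72.43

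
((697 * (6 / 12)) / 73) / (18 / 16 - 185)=-2788 / 107383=-0.03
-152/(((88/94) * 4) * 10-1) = -7144/1713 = -4.17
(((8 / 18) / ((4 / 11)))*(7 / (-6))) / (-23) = 77 / 1242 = 0.06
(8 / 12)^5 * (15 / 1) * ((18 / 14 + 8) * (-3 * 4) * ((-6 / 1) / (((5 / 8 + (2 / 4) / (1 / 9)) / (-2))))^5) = -12562779340800 / 810993407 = -15490.61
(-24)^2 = 576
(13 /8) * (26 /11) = 169 /44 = 3.84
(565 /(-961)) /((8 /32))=-2260 /961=-2.35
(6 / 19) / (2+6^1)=3 / 76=0.04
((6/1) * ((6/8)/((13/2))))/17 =9/221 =0.04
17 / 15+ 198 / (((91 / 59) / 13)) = 175349 / 105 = 1669.99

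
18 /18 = 1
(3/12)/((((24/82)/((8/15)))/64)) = 1312/45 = 29.16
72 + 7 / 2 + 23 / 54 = 2050 / 27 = 75.93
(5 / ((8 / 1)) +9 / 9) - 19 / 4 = -25 / 8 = -3.12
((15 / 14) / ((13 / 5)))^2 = 0.17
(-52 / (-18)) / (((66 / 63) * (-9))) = -91 / 297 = -0.31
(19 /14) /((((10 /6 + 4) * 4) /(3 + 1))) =57 /238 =0.24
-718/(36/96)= -5744/3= -1914.67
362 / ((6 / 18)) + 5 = 1091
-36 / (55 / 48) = -1728 / 55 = -31.42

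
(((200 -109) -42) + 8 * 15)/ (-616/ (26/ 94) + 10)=-2197/ 28822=-0.08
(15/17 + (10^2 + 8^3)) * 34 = 20838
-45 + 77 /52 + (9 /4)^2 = -7999 /208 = -38.46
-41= -41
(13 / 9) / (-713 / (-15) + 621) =65 / 30084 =0.00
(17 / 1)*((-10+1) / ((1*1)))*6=-918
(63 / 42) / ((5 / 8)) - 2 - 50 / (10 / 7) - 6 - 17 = -288 / 5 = -57.60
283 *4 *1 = 1132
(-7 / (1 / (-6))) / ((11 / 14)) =588 / 11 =53.45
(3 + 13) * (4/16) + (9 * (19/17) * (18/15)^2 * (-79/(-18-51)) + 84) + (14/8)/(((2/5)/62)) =375.83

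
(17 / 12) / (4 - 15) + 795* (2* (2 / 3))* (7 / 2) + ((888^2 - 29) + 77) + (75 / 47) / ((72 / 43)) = 3276964481 / 4136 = 792302.82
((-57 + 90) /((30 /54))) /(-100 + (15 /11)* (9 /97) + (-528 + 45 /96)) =-0.09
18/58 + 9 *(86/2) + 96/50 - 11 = 274217/725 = 378.23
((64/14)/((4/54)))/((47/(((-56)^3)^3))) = -334255028799799296/47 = -7111809123399985.02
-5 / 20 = -1 / 4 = -0.25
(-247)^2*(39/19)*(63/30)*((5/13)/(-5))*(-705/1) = 28523313/2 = 14261656.50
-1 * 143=-143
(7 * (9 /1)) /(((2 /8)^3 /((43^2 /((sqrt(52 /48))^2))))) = 89462016 /13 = 6881693.54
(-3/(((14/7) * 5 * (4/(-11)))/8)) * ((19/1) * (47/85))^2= 728.47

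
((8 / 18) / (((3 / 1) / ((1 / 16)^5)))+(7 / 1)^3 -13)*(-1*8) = -2335703041 / 884736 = -2640.00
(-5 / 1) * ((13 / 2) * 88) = -2860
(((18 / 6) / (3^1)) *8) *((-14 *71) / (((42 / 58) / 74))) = -2437856 / 3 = -812618.67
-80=-80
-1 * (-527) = 527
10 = 10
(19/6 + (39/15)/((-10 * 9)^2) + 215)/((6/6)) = 218.17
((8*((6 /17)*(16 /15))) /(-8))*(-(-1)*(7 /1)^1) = -224 /85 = -2.64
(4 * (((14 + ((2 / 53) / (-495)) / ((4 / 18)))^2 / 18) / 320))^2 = 34240397061308881 / 1848392517136000000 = 0.02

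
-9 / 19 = -0.47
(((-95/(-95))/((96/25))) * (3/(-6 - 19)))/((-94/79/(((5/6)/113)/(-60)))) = -79/24473088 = -0.00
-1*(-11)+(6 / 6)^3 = 12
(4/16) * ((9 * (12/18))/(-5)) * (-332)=498/5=99.60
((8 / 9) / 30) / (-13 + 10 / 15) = -4 / 1665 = -0.00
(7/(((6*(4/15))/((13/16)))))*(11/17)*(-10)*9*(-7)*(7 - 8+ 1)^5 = 0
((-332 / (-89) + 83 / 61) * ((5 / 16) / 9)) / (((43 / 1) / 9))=138195 / 3735152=0.04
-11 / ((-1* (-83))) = -11 / 83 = -0.13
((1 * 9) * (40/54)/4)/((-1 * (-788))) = 5/2364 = 0.00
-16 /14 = -8 /7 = -1.14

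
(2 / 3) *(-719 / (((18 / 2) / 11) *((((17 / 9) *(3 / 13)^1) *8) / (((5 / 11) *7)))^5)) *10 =-630955001709703125 / 170296330952704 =-3705.04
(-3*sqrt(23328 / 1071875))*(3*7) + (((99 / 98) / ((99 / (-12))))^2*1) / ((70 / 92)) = 1656 / 84035 - 972*sqrt(70) / 875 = -9.27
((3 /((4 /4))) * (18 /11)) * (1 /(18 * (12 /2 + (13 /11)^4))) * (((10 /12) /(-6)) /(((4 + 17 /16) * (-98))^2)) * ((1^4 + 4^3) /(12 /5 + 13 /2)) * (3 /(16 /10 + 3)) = -346060000 /3753696344016969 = -0.00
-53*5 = -265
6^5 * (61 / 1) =474336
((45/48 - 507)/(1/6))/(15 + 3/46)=-62077/308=-201.55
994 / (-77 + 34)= -994 / 43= -23.12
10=10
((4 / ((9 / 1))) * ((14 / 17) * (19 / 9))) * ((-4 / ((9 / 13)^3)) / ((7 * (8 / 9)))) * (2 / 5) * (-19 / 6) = 3172468 / 1673055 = 1.90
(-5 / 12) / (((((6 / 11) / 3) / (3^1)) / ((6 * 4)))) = -165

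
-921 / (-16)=921 / 16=57.56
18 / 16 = 9 / 8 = 1.12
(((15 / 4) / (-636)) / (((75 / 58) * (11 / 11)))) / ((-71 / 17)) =493 / 451560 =0.00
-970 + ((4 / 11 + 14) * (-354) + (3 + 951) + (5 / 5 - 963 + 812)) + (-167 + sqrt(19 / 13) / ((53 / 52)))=-59595 / 11 + 4 * sqrt(247) / 53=-5416.54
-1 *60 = -60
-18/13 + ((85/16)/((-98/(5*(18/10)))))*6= -43947/10192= -4.31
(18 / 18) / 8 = 1 / 8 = 0.12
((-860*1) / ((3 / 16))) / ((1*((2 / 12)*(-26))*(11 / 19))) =261440 / 143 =1828.25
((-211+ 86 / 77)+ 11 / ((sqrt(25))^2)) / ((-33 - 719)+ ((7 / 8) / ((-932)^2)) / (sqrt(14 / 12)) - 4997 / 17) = 404842860655232 * sqrt(42) / 14694564703044144820214775+ 980831268488562238603264 / 4898188234348048273404925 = 0.20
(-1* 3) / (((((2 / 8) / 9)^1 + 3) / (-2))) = 216 / 109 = 1.98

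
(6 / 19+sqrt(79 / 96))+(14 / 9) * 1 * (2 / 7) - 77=-13037 / 171+sqrt(474) / 24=-75.33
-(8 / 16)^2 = -1 / 4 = -0.25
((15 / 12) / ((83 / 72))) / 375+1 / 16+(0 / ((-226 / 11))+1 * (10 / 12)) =89513 / 99600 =0.90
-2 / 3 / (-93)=2 / 279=0.01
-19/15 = -1.27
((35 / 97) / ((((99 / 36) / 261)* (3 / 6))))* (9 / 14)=46980 / 1067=44.03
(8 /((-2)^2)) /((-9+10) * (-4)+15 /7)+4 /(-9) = -1.52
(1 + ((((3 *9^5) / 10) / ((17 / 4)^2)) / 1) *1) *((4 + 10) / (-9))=-19860694 / 13005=-1527.16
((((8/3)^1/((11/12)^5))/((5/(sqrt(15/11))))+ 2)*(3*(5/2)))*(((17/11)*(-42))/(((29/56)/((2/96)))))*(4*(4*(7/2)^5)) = -210003465/638 - 6967410960384*sqrt(165)/565127959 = -487526.73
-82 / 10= -41 / 5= -8.20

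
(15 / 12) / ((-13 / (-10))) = 25 / 26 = 0.96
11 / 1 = 11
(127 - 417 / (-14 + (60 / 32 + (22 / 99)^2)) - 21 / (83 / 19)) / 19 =101789078 / 12340025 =8.25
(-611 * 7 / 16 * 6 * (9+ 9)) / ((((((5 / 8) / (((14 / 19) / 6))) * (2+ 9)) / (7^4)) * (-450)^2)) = -71883539 / 11756250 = -6.11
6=6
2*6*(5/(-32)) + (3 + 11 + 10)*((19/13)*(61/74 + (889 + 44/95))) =600801141/19240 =31226.67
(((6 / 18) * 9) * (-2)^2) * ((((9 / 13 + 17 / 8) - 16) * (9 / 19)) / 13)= -37017 / 6422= -5.76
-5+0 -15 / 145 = -148 / 29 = -5.10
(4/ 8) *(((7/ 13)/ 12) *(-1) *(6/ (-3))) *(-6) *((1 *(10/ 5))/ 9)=-7/ 117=-0.06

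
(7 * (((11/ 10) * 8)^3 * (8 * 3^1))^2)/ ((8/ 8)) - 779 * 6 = 29257384436142/ 15625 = 1872472603.91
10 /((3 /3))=10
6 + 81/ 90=69/ 10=6.90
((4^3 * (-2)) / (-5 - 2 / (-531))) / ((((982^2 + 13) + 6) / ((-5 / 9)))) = -37760 / 2558401979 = -0.00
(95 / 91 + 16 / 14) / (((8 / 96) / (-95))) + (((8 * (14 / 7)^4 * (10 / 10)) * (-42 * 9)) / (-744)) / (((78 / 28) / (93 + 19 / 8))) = -751644 / 2821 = -266.45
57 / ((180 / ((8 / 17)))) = 38 / 255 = 0.15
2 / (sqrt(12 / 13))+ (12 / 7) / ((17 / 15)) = 180 / 119+ sqrt(39) / 3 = 3.59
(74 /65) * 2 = 148 /65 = 2.28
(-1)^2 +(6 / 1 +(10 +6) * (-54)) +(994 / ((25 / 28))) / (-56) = -21922 / 25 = -876.88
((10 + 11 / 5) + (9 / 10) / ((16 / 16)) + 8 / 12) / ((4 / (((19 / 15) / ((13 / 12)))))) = 4.02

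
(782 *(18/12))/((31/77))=90321/31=2913.58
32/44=0.73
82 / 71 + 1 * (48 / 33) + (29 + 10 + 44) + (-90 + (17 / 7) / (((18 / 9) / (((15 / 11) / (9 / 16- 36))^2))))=-9427660393 / 2148153777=-4.39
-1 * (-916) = 916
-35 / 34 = -1.03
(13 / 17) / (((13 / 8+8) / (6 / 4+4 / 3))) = 0.23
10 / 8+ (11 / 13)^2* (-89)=-42231 / 676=-62.47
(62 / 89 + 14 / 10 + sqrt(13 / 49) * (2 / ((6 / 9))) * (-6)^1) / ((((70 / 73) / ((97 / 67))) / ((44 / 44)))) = 6606573 / 2087050 - 63729 * sqrt(13) / 16415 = -10.83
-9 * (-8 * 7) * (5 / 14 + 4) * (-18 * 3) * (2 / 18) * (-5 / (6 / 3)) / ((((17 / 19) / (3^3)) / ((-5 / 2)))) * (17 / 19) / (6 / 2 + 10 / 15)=-6670350 / 11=-606395.45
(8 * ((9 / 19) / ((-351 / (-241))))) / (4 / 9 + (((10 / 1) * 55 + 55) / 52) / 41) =948576 / 265487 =3.57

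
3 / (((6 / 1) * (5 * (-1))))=-1 / 10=-0.10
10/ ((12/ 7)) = 35/ 6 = 5.83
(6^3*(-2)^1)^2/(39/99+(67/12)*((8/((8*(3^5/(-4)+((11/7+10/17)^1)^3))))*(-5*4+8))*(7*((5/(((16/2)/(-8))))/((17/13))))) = -38249924841216/7171787129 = -5333.39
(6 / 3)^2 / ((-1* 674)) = -2 / 337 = -0.01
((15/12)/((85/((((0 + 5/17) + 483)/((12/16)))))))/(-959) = -8216/831453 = -0.01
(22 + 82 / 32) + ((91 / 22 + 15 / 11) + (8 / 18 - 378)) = -50039 / 144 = -347.49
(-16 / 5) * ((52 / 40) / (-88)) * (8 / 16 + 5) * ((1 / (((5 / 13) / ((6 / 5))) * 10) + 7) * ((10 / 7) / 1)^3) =47528 / 8575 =5.54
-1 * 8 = -8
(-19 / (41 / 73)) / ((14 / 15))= -20805 / 574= -36.25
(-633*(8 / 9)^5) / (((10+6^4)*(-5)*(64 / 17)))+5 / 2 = 323161519 / 128529990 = 2.51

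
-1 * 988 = -988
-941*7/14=-941/2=-470.50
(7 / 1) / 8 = 7 / 8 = 0.88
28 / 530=14 / 265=0.05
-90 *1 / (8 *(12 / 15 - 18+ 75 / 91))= 20475 / 29804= 0.69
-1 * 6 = -6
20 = 20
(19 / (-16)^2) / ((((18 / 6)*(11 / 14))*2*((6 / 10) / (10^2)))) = 16625 / 6336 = 2.62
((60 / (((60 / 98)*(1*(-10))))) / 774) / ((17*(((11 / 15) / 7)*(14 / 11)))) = -49 / 8772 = -0.01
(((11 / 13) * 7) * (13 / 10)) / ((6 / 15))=77 / 4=19.25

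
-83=-83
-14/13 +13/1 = 155/13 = 11.92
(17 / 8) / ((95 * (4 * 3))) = 17 / 9120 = 0.00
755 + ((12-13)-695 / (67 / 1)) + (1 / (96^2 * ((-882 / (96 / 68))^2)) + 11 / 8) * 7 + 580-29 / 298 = 6839093262312263 / 5130007815744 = 1333.15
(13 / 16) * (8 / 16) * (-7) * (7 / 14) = -91 / 64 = -1.42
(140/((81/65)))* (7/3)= 63700/243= 262.14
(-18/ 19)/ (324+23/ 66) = -1188/ 406733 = -0.00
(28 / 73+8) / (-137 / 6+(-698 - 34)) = -3672 / 330617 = -0.01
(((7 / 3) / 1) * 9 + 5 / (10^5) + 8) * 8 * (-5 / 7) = -580001 / 3500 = -165.71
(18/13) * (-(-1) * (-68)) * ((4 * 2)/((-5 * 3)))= 3264/65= 50.22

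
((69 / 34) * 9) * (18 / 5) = 5589 / 85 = 65.75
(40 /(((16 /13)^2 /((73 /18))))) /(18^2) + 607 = 113342453 /186624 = 607.33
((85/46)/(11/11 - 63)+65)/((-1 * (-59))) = 185295/168268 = 1.10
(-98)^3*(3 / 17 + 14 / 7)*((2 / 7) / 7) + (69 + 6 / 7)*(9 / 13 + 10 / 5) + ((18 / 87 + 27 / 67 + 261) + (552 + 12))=-35467660373 / 429403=-82597.61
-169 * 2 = -338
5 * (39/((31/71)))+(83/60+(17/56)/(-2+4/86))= 108843237/243040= 447.84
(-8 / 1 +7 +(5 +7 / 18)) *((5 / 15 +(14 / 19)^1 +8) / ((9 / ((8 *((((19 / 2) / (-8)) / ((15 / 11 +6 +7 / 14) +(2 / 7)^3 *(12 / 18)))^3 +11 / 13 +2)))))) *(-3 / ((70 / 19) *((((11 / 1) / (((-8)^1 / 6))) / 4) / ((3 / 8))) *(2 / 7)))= 398687001856736800053559 / 7648855798365352546560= 52.12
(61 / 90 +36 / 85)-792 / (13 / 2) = -480323 / 3978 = -120.74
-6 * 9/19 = -54/19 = -2.84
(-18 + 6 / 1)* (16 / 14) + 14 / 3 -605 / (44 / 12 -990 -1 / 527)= -276198635 / 32747316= -8.43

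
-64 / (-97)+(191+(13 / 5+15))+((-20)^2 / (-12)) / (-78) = 11898697 / 56745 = 209.69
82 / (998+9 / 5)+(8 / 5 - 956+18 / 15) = -23823184 / 24995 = -953.12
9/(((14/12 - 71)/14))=-756/419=-1.80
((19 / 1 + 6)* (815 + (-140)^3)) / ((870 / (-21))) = 96011475 / 58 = 1655370.26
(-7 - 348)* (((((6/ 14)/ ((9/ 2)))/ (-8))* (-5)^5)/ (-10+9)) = 1109375/ 84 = 13206.85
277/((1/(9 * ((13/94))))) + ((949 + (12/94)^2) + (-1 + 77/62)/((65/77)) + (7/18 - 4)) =20678576335/16024086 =1290.47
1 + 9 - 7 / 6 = 53 / 6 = 8.83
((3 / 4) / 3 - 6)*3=-69 / 4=-17.25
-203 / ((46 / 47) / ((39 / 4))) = -372099 / 184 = -2022.28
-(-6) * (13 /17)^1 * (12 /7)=936 /119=7.87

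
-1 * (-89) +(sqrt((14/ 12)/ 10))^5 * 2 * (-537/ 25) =89-8771 * sqrt(105)/ 450000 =88.80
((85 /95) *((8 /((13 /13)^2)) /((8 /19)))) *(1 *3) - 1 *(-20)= 71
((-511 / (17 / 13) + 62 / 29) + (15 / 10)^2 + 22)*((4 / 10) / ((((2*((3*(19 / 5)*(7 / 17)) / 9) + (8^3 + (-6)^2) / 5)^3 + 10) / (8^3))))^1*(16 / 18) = -15948383155200 / 325660581932363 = -0.05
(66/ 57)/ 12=11/ 114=0.10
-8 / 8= -1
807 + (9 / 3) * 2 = 813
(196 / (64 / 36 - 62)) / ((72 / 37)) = -1813 / 1084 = -1.67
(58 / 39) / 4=29 / 78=0.37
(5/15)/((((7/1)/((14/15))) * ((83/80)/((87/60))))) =232/3735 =0.06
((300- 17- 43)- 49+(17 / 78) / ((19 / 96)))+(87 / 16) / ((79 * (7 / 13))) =420108109 / 2185456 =192.23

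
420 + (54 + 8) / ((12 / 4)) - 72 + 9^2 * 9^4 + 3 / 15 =7977148 / 15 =531809.87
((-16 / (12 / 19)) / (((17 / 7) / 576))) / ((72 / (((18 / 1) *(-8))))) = 204288 / 17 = 12016.94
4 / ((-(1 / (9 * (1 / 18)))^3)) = -1 / 2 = -0.50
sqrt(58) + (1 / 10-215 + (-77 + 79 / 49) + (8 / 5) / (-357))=-7254403 / 24990 + sqrt(58)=-282.68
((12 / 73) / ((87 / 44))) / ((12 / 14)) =616 / 6351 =0.10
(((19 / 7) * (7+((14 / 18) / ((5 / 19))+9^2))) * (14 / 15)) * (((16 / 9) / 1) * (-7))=-2867.46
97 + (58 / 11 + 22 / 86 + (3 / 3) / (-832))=102.53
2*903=1806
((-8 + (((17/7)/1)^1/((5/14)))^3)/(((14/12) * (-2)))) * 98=-12870.14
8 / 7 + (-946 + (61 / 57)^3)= -1223277635 / 1296351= -943.63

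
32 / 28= 8 / 7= 1.14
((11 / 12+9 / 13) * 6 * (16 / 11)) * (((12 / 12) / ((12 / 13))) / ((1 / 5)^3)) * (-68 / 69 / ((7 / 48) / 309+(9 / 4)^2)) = -370.13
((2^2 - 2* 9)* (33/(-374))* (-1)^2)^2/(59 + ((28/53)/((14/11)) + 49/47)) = 366177/14507800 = 0.03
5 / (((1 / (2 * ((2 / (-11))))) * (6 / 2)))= -20 / 33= -0.61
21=21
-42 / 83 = -0.51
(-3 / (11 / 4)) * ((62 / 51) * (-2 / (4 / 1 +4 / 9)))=558 / 935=0.60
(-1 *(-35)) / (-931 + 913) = -35 / 18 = -1.94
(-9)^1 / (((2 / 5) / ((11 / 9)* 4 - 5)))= 2.50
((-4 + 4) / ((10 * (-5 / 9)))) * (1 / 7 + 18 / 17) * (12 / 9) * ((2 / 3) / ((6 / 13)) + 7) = 0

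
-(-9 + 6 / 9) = 25 / 3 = 8.33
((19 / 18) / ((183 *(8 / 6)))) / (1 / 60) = 95 / 366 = 0.26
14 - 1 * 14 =0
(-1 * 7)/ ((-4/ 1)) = 7/ 4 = 1.75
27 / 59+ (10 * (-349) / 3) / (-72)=105871 / 6372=16.62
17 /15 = 1.13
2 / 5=0.40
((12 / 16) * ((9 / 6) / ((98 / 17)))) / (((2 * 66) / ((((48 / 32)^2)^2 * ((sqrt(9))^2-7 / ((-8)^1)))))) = 326349 / 4415488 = 0.07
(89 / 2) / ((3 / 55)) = 4895 / 6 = 815.83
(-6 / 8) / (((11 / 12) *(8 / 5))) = -45 / 88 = -0.51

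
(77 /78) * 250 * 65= 48125 /3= 16041.67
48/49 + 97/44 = 6865/2156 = 3.18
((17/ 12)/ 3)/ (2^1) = 17/ 72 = 0.24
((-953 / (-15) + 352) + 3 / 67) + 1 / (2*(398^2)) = 132316763053 / 318392040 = 415.58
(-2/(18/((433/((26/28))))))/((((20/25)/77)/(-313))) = 365250655/234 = 1560900.24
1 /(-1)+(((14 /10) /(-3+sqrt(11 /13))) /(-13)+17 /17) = 7*sqrt(143) /6890+21 /530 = 0.05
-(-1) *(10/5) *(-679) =-1358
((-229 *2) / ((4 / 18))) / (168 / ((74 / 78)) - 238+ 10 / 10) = 25419 / 739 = 34.40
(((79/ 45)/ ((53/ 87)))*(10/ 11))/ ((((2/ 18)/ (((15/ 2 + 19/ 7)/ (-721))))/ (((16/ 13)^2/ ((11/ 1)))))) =-1759488/ 38251213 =-0.05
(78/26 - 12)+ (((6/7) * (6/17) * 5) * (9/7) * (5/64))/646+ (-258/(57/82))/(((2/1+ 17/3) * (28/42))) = -16162525809/198027424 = -81.62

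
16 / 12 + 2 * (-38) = -224 / 3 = -74.67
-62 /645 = -0.10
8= 8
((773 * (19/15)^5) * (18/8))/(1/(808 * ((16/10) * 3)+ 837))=15042318757693/562500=26741900.01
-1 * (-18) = 18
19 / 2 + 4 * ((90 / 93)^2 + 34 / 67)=1967145 / 128774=15.28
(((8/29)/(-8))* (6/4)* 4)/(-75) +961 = 696727/725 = 961.00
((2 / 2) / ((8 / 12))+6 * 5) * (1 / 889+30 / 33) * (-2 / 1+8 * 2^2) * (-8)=-9613080 / 1397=-6881.23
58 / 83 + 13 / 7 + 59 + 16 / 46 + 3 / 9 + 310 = 372.24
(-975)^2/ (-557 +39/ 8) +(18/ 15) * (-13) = -38369526/ 22085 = -1737.36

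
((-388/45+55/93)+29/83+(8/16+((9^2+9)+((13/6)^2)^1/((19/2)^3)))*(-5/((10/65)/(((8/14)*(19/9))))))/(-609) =9364194766817/1603678637295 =5.84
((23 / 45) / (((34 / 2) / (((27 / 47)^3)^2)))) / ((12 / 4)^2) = 110008287 / 916233302965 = 0.00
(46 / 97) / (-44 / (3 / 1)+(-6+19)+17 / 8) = 1104 / 1067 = 1.03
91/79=1.15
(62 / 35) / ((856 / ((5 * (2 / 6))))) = 31 / 8988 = 0.00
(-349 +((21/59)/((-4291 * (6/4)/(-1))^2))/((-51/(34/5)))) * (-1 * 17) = 41434095510181/6983666865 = 5933.00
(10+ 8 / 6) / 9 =34 / 27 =1.26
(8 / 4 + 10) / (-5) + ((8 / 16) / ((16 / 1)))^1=-379 / 160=-2.37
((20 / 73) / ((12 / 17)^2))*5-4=-3287 / 2628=-1.25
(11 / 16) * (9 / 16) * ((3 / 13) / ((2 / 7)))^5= 404325999 / 3041632256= 0.13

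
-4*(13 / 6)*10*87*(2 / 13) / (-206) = 580 / 103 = 5.63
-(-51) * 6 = 306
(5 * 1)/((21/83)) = 415/21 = 19.76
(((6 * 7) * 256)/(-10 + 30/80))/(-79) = 12288/869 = 14.14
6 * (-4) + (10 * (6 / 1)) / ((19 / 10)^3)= -104616 / 6859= -15.25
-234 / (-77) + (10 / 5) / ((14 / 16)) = 410 / 77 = 5.32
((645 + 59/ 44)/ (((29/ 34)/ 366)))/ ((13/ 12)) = 1061684748/ 4147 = 256012.72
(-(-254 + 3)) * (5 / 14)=1255 / 14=89.64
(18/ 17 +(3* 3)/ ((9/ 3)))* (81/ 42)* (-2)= -1863/ 119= -15.66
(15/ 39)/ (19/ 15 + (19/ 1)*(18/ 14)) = 0.01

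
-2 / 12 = -1 / 6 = -0.17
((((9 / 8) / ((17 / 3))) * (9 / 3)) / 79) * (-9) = -0.07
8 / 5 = 1.60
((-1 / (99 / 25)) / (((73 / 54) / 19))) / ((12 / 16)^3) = -60800 / 7227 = -8.41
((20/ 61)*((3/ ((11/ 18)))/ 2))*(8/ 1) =4320/ 671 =6.44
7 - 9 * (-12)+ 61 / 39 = 4546 / 39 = 116.56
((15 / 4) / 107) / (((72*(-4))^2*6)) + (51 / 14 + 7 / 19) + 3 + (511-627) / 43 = 1751536107443 / 406049366016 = 4.31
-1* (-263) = 263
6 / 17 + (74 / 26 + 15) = 4022 / 221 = 18.20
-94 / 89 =-1.06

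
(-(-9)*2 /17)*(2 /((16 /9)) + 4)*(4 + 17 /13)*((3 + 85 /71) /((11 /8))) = 15174756 /172601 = 87.92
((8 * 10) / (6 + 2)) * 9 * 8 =720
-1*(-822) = 822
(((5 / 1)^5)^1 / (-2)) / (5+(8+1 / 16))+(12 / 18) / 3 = -224582 / 1881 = -119.40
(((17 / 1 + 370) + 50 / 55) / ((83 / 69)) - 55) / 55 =244208 / 50215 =4.86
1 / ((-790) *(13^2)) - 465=-62082151 / 133510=-465.00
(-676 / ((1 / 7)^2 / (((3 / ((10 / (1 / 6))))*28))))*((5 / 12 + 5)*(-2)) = 1507142 / 3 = 502380.67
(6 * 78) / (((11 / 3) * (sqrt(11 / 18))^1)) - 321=-321+4212 * sqrt(22) / 121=-157.73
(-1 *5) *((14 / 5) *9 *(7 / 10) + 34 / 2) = -866 / 5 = -173.20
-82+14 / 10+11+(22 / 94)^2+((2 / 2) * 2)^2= -723947 / 11045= -65.55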